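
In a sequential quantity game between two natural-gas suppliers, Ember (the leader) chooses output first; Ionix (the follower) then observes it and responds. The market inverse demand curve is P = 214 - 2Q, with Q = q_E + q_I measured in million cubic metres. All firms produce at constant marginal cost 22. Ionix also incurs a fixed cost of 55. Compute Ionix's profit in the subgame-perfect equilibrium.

Solve by backward induction. Given q_E, the follower Ionix maximises π_I = (214 - 2q_E - 2q_I)q_I - 22q_I.
Follower FOC: 192 - 2q_E - 4q_I = 0, so q_I(q_E) = (192 - 2q_E)/4.
Ember substitutes q_I(q_E) into its own profit: π_E = q_E(214 - 2q_E - (192 - 2q_E)/2) - 22q_E = (118 - q_E)q_E - 22q_E.
Maximising: ∂π_E/∂q_E = 96 - 2q_E = 0, giving q_E = 48.
Then q_I = (192 - 2·48)/4 = 24.
Price P = 214 - 2·72 = 70.
Ionix's profit: (70 - 22)·24 - 55 = 1097.

1097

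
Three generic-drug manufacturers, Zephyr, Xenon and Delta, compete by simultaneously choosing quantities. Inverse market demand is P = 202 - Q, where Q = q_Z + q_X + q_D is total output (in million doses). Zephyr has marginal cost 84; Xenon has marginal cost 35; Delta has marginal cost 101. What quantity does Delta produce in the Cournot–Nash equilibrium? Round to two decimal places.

Zephyr's profit: π_Z = (202 - Q)q_Z - (84q_Z). Setting ∂π_Z/∂q_Z = 0: 118 - 2q_Z - (q_X + q_D) = 0.
Xenon's first-order condition: 167 - 2q_X - (q_Z + q_D) = 0.
Delta's first-order condition: 101 - 2q_D - (q_Z + q_X) = 0.
Summing all 3 equations gives 386 − 4Q = 0, hence Q = 193/2.
Back-substituting: q_Z = (118 − 193/2) = 43/2, q_X = (167 − 193/2) = 141/2, q_D = (101 − 193/2) = 9/2.

4.50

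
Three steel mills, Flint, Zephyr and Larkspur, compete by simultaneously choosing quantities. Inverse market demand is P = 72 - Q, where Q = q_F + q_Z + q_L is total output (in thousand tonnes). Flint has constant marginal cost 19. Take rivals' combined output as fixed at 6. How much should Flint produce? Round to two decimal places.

23.50

With rivals' combined output fixed at 6, Flint's profit is π_F = (72 - 6 - q_F)q_F - (19q_F) = (66 - q_F)q_F - (19q_F).
∂π_F/∂q_F = 47 - 2q_F = 0, so q_F = 47/2.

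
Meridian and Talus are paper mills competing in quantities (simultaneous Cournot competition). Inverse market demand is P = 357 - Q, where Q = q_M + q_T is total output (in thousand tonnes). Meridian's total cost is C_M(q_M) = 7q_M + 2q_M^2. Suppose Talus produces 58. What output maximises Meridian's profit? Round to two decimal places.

48.67

With the rival's output fixed at 58, Meridian's profit is π_M = (357 - 58 - q_M)q_M - (7q_M + 2q_M²) = (299 - q_M)q_M - (7q_M + 2q_M²).
∂π_M/∂q_M = 292 - 6q_M = 0, so q_M = 146/3.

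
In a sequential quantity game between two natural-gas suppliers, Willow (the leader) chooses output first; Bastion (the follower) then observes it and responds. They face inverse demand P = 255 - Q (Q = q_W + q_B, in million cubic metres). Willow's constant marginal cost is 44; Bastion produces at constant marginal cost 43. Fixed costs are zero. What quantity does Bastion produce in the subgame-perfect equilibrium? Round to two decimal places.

Solve by backward induction. Given q_W, the follower Bastion maximises π_B = (255 - q_W - q_B)q_B - 43q_B.
Follower FOC: 212 - q_W - 2q_B = 0, so q_B(q_W) = (212 - q_W)/2.
Willow substitutes q_B(q_W) into its own profit: π_W = q_W(255 - q_W - (212 - q_W)/2) - 44q_W = (149 - (1/2)q_W)q_W - 44q_W.
Maximising: ∂π_W/∂q_W = 105 - q_W = 0, giving q_W = 105.
Then q_B = (212 - 105)/2 = 107/2.

53.50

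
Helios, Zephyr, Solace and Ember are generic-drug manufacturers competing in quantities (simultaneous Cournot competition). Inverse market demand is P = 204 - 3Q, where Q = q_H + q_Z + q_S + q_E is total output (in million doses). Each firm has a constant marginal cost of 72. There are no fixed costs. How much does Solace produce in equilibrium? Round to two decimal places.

Each firm earns π_i = (204 - 3Q)q_i - 72q_i.
Setting ∂π_i/∂q_i = 0 with rivals' quantities fixed: 132 - 6q_i - 3·Σ_{j≠i} q_j = 0.
By symmetry each firm produces the same amount; substituting Σ_{j≠i} q_j = 3q_i yields q_i = 132/15 = 44/5.

8.80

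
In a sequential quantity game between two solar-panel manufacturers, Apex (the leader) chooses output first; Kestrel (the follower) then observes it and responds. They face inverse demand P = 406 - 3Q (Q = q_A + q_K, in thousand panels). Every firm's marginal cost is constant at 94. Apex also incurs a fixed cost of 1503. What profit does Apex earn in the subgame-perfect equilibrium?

2553

Solve by backward induction. Given q_A, the follower Kestrel maximises π_K = (406 - 3q_A - 3q_K)q_K - 94q_K.
Follower FOC: 312 - 3q_A - 6q_K = 0, so q_K(q_A) = (312 - 3q_A)/6.
Apex substitutes q_K(q_A) into its own profit: π_A = q_A(406 - 3q_A - (312 - 3q_A)/2) - 94q_A = (250 - (3/2)q_A)q_A - 94q_A.
Leader FOC: 156 - 3q_A = 0, so q_A = 52.
Then q_K = (312 - 3·52)/6 = 26.
Price P = 406 - 3·78 = 172.
Apex's profit: (172 - 94)·52 - 1503 = 2553.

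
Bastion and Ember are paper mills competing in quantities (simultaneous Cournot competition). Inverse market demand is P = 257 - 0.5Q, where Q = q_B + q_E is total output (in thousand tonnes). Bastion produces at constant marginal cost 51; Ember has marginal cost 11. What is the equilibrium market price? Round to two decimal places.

106.33

Bastion's profit: π_B = (257 - 0.5Q)q_B - (51q_B). Setting ∂π_B/∂q_B = 0: 206 - q_B - (1/2)(q_E) = 0.
Ember's profit: π_E = (257 - 0.5Q)q_E - (11q_E). Setting ∂π_E/∂q_E = 0: 246 - q_E - (1/2)(q_B) = 0.
Rearranging gives the reaction functions q_B = (206 - (1/2)q_E) and q_E = (246 - (1/2)q_B).
Solving the pair: q_B = 332/3, q_E = 572/3.
Total output Q = 904/3, so price P = 257 - (1/2)·(904/3) = 319/3.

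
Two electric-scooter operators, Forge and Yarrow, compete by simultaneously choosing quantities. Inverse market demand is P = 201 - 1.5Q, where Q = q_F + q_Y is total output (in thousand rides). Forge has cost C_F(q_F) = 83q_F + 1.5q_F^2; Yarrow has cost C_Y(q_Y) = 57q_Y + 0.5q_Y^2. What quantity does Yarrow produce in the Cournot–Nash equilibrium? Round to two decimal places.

Forge's profit: π_F = (201 - 1.5Q)q_F - (83q_F + (3/2)q_F²). Setting ∂π_F/∂q_F = 0: 118 - 6q_F - (3/2)(q_Y) = 0.
Yarrow's first-order condition: 144 - 4q_Y - (3/2)(q_F) = 0.
Best responses: q_F = (118 - (3/2)q_Y)/6, q_Y = (144 - (3/2)q_F)/4.
Solving the pair: q_F = 1024/87, q_Y = 916/29.

31.59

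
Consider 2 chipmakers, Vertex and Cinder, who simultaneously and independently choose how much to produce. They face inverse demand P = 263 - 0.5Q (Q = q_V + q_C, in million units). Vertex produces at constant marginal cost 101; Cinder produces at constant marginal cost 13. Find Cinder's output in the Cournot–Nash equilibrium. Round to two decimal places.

Vertex's profit: π_V = (263 - 0.5Q)q_V - (101q_V). Setting ∂π_V/∂q_V = 0: 162 - q_V - (1/2)(q_C) = 0.
Cinder's first-order condition: 250 - q_C - (1/2)(q_V) = 0.
So q_V = (162 - (1/2)q_C) and q_C = (250 - (1/2)q_V).
Solving the pair: q_V = 148/3, q_C = 676/3.

225.33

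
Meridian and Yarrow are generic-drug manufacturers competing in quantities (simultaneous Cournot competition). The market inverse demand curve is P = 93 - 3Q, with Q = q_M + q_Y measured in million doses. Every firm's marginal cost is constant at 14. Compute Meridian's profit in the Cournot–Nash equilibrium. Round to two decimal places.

A representative firm's profit is π_i = q_i(93 - 3Q) - 14q_i.
First-order condition (treating rivals' output as given): 79 - 6q_i - 3q_j = 0.
With identical firms every q_j equals q_i, so q_j = q_i and 79 = 9q_i, giving q_i = 79/9.
Price P = 93 - 3·(158/9) = 121/3.
Meridian's profit: (121/3 - 14)·(79/9) = 231.1481.

231.15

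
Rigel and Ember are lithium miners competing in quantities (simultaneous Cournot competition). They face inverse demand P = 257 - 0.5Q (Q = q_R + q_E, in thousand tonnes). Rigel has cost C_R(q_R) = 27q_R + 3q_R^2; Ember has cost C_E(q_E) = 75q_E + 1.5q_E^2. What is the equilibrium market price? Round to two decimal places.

Rigel's profit: π_R = (257 - 0.5Q)q_R - (27q_R + 3q_R²). Setting ∂π_R/∂q_R = 0: 230 - 7q_R - (1/2)(q_E) = 0.
Ember's first-order condition: 182 - 4q_E - (1/2)(q_R) = 0.
So q_R = (230 - (1/2)q_E)/7 and q_E = (182 - (1/2)q_R)/4.
Substituting one into the other gives q_R = 29.8739 and q_E = 41.7658.
Total output Q = 71.6396, so price P = 257 - (1/2)·71.6396 = 221.1802.

221.18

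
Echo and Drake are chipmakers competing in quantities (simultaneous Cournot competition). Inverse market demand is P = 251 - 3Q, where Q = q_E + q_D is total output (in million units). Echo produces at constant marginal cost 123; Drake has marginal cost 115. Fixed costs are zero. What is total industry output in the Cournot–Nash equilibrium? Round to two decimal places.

Echo's profit: π_E = (251 - 3Q)q_E - (123q_E). Setting ∂π_E/∂q_E = 0: 128 - 6q_E - 3(q_D) = 0.
Drake's first-order condition: 136 - 6q_D - 3(q_E) = 0.
So q_E = (128 - 3q_D)/6 and q_D = (136 - 3q_E)/6.
Substituting one into the other gives q_E = 40/3 and q_D = 16.
Total output Q = 40/3 + 16 = 88/3.

29.33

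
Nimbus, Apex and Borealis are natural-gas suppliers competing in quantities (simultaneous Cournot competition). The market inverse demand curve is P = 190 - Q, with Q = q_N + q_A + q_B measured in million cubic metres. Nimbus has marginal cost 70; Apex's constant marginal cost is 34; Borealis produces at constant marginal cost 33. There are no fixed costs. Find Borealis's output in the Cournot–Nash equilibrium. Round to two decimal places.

48.75

Nimbus's profit: π_N = (190 - Q)q_N - (70q_N). Setting ∂π_N/∂q_N = 0: 120 - 2q_N - (q_A + q_B) = 0.
Apex's first-order condition: 156 - 2q_A - (q_N + q_B) = 0.
Borealis's profit: π_B = (190 - Q)q_B - (33q_B). Setting ∂π_B/∂q_B = 0: 157 - 2q_B - (q_N + q_A) = 0.
Adding the 3 conditions: 433 − 2Q − 2Q = 0, i.e. Q = 433/4.
Back-substituting: q_N = (120 − 433/4) = 47/4, q_A = (156 − 433/4) = 191/4, q_B = (157 − 433/4) = 195/4.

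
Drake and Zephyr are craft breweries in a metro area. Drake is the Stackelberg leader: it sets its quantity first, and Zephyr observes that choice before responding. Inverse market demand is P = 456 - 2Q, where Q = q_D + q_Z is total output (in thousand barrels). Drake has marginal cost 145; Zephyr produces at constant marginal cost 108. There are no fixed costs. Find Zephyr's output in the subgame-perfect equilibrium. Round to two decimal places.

52.75

Solve by backward induction. Given q_D, the follower Zephyr maximises π_Z = (456 - 2q_D - 2q_Z)q_Z - 108q_Z.
Setting the follower's marginal profit to zero, 348 - 2q_D - 4q_Z = 0, i.e. q_Z = (348 - 2q_D)/4.
Drake substitutes q_Z(q_D) into its own profit: π_D = q_D(456 - 2q_D - (348 - 2q_D)/2) - 145q_D = (282 - q_D)q_D - 145q_D.
Maximising: ∂π_D/∂q_D = 137 - 2q_D = 0, giving q_D = 137/2.
Then q_Z = (348 - 2·(137/2))/4 = 211/4.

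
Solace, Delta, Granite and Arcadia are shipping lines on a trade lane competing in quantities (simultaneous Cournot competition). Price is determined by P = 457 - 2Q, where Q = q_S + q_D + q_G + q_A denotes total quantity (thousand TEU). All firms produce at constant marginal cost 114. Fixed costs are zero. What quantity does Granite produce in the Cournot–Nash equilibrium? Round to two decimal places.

A representative firm's profit is π_i = q_i(457 - 2Q) - 114q_i.
Setting ∂π_i/∂q_i = 0 with rivals' quantities fixed: 343 - 4q_i - 2·Σ_{j≠i} q_j = 0.
With identical firms every q_j equals q_i, so Σ_{j≠i} q_j = 3q_i and 343 = 10q_i, giving q_i = 343/10.

34.30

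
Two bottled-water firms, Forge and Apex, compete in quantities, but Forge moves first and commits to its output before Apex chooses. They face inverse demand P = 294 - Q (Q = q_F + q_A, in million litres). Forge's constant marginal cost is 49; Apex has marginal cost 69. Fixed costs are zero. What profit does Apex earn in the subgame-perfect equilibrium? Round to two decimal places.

The follower Apex best-responds to any q_F: π_A = (294 - Q)q_A - 69q_A.
Setting the follower's marginal profit to zero, 225 - q_F - 2q_A = 0, i.e. q_A = (225 - q_F)/2.
Forge substitutes q_A(q_F) into its own profit: π_F = q_F(294 - q_F - (225 - q_F)/2) - 49q_F = (363/2 - (1/2)q_F)q_F - 49q_F.
The leader's first-order condition 265/2 - q_F = 0 yields q_F = 265/2.
Then q_A = (225 - 265/2)/2 = 185/4.
Price P = 294 - 715/4 = 461/4.
Apex's profit: (461/4 - 69)·(185/4) = 2139.0625.

2139.06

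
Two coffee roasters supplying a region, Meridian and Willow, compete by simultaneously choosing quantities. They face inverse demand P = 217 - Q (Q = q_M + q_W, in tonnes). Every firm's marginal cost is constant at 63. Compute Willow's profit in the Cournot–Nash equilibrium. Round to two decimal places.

A representative firm's profit is π_i = q_i(217 - Q) - 63q_i.
First-order condition (treating rivals' output as given): 154 - 2q_i - q_j = 0.
By symmetry each firm produces the same amount; substituting q_j = q_i yields q_i = 154/3.
Price P = 217 - 308/3 = 343/3.
Willow's profit: (343/3 - 63)·(154/3) = 2635.1111.

2635.11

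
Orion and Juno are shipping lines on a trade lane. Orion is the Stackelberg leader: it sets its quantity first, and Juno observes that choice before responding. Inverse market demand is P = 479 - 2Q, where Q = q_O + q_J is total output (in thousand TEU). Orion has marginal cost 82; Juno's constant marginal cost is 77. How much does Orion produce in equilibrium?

Solve by backward induction. Given q_O, the follower Juno maximises π_J = (479 - 2q_O - 2q_J)q_J - 77q_J.
Setting the follower's marginal profit to zero, 402 - 2q_O - 4q_J = 0, i.e. q_J = (402 - 2q_O)/4.
The leader anticipates this reaction. Substituting into P = 479 - 2Q gives P = 278 - q_O, so π_O = (278 - q_O)q_O - 82q_O.
The leader's first-order condition 196 - 2q_O = 0 yields q_O = 98.
Then q_J = (402 - 2·98)/4 = 103/2.

98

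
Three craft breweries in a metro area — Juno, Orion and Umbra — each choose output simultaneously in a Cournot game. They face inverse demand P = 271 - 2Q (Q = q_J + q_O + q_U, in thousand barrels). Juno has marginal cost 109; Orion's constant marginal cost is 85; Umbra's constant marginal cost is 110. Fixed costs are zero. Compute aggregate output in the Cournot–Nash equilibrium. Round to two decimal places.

63.63

Juno's profit: π_J = (271 - 2Q)q_J - (109q_J). Setting ∂π_J/∂q_J = 0: 162 - 4q_J - 2(q_O + q_U) = 0.
Orion's first-order condition: 186 - 4q_O - 2(q_J + q_U) = 0.
Umbra's first-order condition: 161 - 4q_U - 2(q_J + q_O) = 0.
Adding the 3 first-order conditions: 509 − 8Q = 0, so Q = 509/8.
Back-substituting: q_J = (162 − 509/4)/2 = 139/8, q_O = (186 − 509/4)/2 = 235/8, q_U = (161 − 509/4)/2 = 135/8.
Total output Q = 139/8 + 235/8 + 135/8 = 509/8.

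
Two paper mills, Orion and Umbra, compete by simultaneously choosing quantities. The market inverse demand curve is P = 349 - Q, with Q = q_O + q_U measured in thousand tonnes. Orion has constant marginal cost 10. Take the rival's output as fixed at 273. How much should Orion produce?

With the rival's output fixed at 273, Orion's profit is π_O = (349 - 273 - q_O)q_O - (10q_O) = (76 - q_O)q_O - (10q_O).
∂π_O/∂q_O = 66 - 2q_O = 0, so q_O = 33.

33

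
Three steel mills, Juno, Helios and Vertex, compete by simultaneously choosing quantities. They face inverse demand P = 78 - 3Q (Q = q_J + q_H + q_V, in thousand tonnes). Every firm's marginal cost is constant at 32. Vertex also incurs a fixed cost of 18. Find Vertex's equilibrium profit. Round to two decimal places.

26.08

Each firm earns π_i = (78 - 3Q)q_i - 32q_i.
Setting ∂π_i/∂q_i = 0 with rivals' quantities fixed: 46 - 6q_i - 3·Σ_{j≠i} q_j = 0.
By symmetry each firm produces the same amount; substituting Σ_{j≠i} q_j = 2q_i yields q_i = 46/12 = 23/6.
Price P = 78 - 3·(23/2) = 87/2.
Vertex's profit: (87/2 - 32)·(23/6) - 18 = 313/12.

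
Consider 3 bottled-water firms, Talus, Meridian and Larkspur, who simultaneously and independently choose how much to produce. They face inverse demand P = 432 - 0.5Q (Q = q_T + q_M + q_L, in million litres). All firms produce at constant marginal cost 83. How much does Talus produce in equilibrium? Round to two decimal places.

174.50

A representative firm's profit is π_i = q_i(432 - 0.5Q) - 83q_i.
Setting ∂π_i/∂q_i = 0 with rivals' quantities fixed: 349 - q_i - (1/2)·Σ_{j≠i} q_j = 0.
With identical firms every q_j equals q_i, so Σ_{j≠i} q_j = 2q_i and 349 = 2q_i, giving q_i = 349/2.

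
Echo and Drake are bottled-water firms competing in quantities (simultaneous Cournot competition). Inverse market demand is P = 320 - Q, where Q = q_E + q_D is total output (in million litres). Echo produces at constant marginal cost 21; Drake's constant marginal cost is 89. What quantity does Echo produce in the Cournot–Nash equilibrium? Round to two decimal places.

Echo's profit: π_E = (320 - Q)q_E - (21q_E). Setting ∂π_E/∂q_E = 0: 299 - 2q_E - (q_D) = 0.
Drake's profit: π_D = (320 - Q)q_D - (89q_D). Setting ∂π_D/∂q_D = 0: 231 - 2q_D - (q_E) = 0.
Best responses: q_E = (299 - q_D)/2, q_D = (231 - q_E)/2.
Substituting one into the other gives q_E = 367/3 and q_D = 163/3.

122.33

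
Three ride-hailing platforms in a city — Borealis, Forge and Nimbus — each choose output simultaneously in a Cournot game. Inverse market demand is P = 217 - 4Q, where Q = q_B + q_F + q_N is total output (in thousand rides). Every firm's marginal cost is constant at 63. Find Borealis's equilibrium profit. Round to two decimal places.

Each firm earns π_i = (217 - 4Q)q_i - 63q_i.
First-order condition (treating rivals' output as given): 154 - 8q_i - 4·Σ_{j≠i} q_j = 0.
With identical firms every q_j equals q_i, so Σ_{j≠i} q_j = 2q_i and 154 = 16q_i, giving q_i = 77/8.
Price P = 217 - 4·(231/8) = 203/2.
Borealis's profit: (203/2 - 63)·(77/8) = 370.5625.

370.56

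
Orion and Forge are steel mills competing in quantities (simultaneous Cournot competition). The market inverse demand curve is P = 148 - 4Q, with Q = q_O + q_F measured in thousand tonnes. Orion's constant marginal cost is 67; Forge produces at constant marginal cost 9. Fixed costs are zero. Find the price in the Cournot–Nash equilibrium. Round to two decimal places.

74.67

Orion's profit: π_O = (148 - 4Q)q_O - (67q_O). Setting ∂π_O/∂q_O = 0: 81 - 8q_O - 4(q_F) = 0.
Forge's first-order condition: 139 - 8q_F - 4(q_O) = 0.
So q_O = (81 - 4q_F)/8 and q_F = (139 - 4q_O)/8.
Solving the pair: q_O = 23/12, q_F = 197/12.
Total output Q = 55/3, so price P = 148 - 4·(55/3) = 224/3.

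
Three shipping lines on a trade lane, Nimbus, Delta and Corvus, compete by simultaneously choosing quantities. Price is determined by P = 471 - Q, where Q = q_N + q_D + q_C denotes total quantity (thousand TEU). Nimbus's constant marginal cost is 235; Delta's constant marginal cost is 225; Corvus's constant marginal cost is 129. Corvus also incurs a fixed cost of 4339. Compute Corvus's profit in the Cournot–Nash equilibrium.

14157

Nimbus's profit: π_N = (471 - Q)q_N - (235q_N). Setting ∂π_N/∂q_N = 0: 236 - 2q_N - (q_D + q_C) = 0.
Delta's profit: π_D = (471 - Q)q_D - (225q_D). Setting ∂π_D/∂q_D = 0: 246 - 2q_D - (q_N + q_C) = 0.
Corvus's first-order condition: 342 - 2q_C - (q_N + q_D) = 0.
Summing all 3 equations gives 824 − 4Q = 0, hence Q = 206.
Back-substituting: q_N = (236 − 206) = 30, q_D = (246 − 206) = 40, q_C = (342 − 206) = 136.
Price P = 471 - 206 = 265.
Corvus's profit: (265 - 129)·136 - 4339 = 14157.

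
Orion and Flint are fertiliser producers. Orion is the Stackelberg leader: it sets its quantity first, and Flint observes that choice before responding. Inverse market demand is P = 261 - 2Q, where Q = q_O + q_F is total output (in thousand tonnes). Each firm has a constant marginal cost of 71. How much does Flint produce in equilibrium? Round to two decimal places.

The follower Flint best-responds to any q_O: π_F = (261 - 2Q)q_F - 71q_F.
Follower FOC: 190 - 2q_O - 4q_F = 0, so q_F(q_O) = (190 - 2q_O)/4.
Orion substitutes q_F(q_O) into its own profit: π_O = q_O(261 - 2q_O - (190 - 2q_O)/2) - 71q_O = (166 - q_O)q_O - 71q_O.
Maximising: ∂π_O/∂q_O = 95 - 2q_O = 0, giving q_O = 95/2.
Then q_F = (190 - 2·(95/2))/4 = 95/4.

23.75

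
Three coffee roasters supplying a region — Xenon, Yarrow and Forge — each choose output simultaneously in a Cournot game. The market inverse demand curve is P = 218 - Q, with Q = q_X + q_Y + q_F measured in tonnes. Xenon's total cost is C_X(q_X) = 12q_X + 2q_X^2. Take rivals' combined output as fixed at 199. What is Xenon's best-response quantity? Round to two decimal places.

1.17

With rivals' combined output fixed at 199, Xenon's profit is π_X = (218 - 199 - q_X)q_X - (12q_X + 2q_X²) = (19 - q_X)q_X - (12q_X + 2q_X²).
∂π_X/∂q_X = 7 - 6q_X = 0, so q_X = 7/6.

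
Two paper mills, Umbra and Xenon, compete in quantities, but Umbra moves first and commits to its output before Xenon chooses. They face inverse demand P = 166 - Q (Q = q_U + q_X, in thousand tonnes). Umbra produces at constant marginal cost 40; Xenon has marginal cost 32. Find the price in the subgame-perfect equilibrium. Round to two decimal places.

The follower Xenon best-responds to any q_U: π_X = (166 - Q)q_X - 32q_X.
∂π_X/∂q_X = 134 - q_U - 2q_X = 0 gives the reaction function q_X = (134 - q_U)/2.
The leader anticipates this reaction. Substituting into P = 166 - Q gives P = 99 - (1/2)q_U, so π_U = (99 - (1/2)q_U)q_U - 40q_U.
Leader FOC: 59 - q_U = 0, so q_U = 59.
Then q_X = (134 - 59)/2 = 75/2.
Total output Q = 193/2, so price P = 166 - 193/2 = 139/2.

69.50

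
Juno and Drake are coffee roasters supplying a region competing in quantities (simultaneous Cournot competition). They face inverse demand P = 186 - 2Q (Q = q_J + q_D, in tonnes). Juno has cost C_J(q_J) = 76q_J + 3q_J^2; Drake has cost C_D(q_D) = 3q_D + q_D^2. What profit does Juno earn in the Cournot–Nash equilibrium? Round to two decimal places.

137.81

Juno's profit: π_J = (186 - 2Q)q_J - (76q_J + 3q_J²). Setting ∂π_J/∂q_J = 0: 110 - 10q_J - 2(q_D) = 0.
Drake's profit: π_D = (186 - 2Q)q_D - (3q_D + q_D²). Setting ∂π_D/∂q_D = 0: 183 - 6q_D - 2(q_J) = 0.
So q_J = (110 - 2q_D)/10 and q_D = (183 - 2q_J)/6.
Substituting one into the other gives q_J = 21/4 and q_D = 115/4.
Price P = 186 - 2·34 = 118.
Juno's profit: 118·(21/4) - 76·(21/4) - 3(21/4)² = 137.8125.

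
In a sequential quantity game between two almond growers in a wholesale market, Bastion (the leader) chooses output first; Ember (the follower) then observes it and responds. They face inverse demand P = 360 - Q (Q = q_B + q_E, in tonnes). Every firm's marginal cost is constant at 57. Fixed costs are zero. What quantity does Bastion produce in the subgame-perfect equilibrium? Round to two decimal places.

151.50

Solve by backward induction. Given q_B, the follower Ember maximises π_E = (360 - q_B - q_E)q_E - 57q_E.
Follower FOC: 303 - q_B - 2q_E = 0, so q_E(q_B) = (303 - q_B)/2.
Bastion substitutes q_E(q_B) into its own profit: π_B = q_B(360 - q_B - (303 - q_B)/2) - 57q_B = (417/2 - (1/2)q_B)q_B - 57q_B.
The leader's first-order condition 303/2 - q_B = 0 yields q_B = 303/2.
Then q_E = (303 - 303/2)/2 = 303/4.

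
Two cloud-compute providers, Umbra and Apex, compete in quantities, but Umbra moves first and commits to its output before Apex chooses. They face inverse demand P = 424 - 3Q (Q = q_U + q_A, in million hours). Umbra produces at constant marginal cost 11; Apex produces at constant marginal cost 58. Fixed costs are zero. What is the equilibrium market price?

Solve by backward induction. Given q_U, the follower Apex maximises π_A = (424 - 3q_U - 3q_A)q_A - 58q_A.
Follower FOC: 366 - 3q_U - 6q_A = 0, so q_A(q_U) = (366 - 3q_U)/6.
The leader anticipates this reaction. Substituting into P = 424 - 3Q gives P = 241 - (3/2)q_U, so π_U = (241 - (3/2)q_U)q_U - 11q_U.
The leader's first-order condition 230 - 3q_U = 0 yields q_U = 230/3.
Then q_A = (366 - 3·(230/3))/6 = 68/3.
Total output Q = 298/3, so price P = 424 - 3·(298/3) = 126.

126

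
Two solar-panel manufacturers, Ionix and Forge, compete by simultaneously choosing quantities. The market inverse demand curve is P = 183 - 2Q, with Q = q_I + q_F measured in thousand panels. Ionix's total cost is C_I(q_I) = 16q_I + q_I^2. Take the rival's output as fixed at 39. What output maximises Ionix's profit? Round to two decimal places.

14.83

With the rival's output fixed at 39, Ionix's profit is π_I = (183 - 2·39 - 2q_I)q_I - (16q_I + q_I²) = (105 - 2q_I)q_I - (16q_I + q_I²).
∂π_I/∂q_I = 89 - 6q_I = 0, so q_I = 89/6.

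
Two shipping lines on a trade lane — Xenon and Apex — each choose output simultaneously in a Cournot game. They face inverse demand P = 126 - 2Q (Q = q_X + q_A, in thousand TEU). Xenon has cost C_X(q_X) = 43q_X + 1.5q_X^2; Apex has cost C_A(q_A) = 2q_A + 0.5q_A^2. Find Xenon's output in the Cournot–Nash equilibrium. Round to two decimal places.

Xenon's profit: π_X = (126 - 2Q)q_X - (43q_X + (3/2)q_X²). Setting ∂π_X/∂q_X = 0: 83 - 7q_X - 2(q_A) = 0.
Apex's first-order condition: 124 - 5q_A - 2(q_X) = 0.
So q_X = (83 - 2q_A)/7 and q_A = (124 - 2q_X)/5.
Substituting one into the other gives q_X = 167/31 and q_A = 702/31.

5.39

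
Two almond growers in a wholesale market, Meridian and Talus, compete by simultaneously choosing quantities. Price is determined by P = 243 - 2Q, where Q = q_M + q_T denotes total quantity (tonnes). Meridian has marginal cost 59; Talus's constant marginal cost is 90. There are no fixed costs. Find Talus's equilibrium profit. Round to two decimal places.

826.89

Meridian's profit: π_M = (243 - 2Q)q_M - (59q_M). Setting ∂π_M/∂q_M = 0: 184 - 4q_M - 2(q_T) = 0.
Talus's profit: π_T = (243 - 2Q)q_T - (90q_T). Setting ∂π_T/∂q_T = 0: 153 - 4q_T - 2(q_M) = 0.
Best responses: q_M = (184 - 2q_T)/4, q_T = (153 - 2q_M)/4.
Solving the pair: q_M = 215/6, q_T = 61/3.
Price P = 243 - 2·(337/6) = 392/3.
Talus's profit: (392/3 - 90)·(61/3) = 826.8889.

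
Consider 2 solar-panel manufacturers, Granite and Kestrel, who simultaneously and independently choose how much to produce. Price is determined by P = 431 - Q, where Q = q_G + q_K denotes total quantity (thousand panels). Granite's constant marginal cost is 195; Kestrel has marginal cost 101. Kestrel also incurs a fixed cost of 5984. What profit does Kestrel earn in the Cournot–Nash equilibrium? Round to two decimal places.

Granite's profit: π_G = (431 - Q)q_G - (195q_G). Setting ∂π_G/∂q_G = 0: 236 - 2q_G - (q_K) = 0.
Kestrel's profit: π_K = (431 - Q)q_K - (101q_K). Setting ∂π_K/∂q_K = 0: 330 - 2q_K - (q_G) = 0.
So q_G = (236 - q_K)/2 and q_K = (330 - q_G)/2.
Solving the pair: q_G = 142/3, q_K = 424/3.
Price P = 431 - 566/3 = 727/3.
Kestrel's profit: (727/3 - 101)·(424/3) - 5984 = 13991.1111.

13991.11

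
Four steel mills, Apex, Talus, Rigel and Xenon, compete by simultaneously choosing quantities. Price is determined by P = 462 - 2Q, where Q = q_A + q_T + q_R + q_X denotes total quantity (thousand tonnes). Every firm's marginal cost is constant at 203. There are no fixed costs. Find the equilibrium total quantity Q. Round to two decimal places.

A representative firm's profit is π_i = q_i(462 - 2Q) - 203q_i.
Setting ∂π_i/∂q_i = 0 with rivals' quantities fixed: 259 - 4q_i - 2·Σ_{j≠i} q_j = 0.
With identical firms every q_j equals q_i, so Σ_{j≠i} q_j = 3q_i and 259 = 10q_i, giving q_i = 259/10.
Total output Q = 259/10 + 259/10 + 259/10 + 259/10 = 518/5.

103.60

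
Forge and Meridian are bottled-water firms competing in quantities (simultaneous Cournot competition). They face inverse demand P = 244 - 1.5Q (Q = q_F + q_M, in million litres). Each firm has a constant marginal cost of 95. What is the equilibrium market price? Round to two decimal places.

Each firm earns π_i = (244 - 1.5Q)q_i - 95q_i.
Setting ∂π_i/∂q_i = 0 with rivals' quantities fixed: 149 - 3q_i - (3/2)q_j = 0.
With identical firms every q_j equals q_i, so q_j = q_i and 149 = (9/2)q_i, giving q_i = 298/9.
Total output Q = 596/9, so price P = 244 - (3/2)·(596/9) = 434/3.

144.67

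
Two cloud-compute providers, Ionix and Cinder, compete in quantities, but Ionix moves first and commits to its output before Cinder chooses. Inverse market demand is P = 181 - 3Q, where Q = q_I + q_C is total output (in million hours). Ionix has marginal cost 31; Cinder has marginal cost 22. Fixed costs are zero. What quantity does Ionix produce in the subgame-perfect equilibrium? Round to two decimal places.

Solve by backward induction. Given q_I, the follower Cinder maximises π_C = (181 - 3q_I - 3q_C)q_C - 22q_C.
∂π_C/∂q_C = 159 - 3q_I - 6q_C = 0 gives the reaction function q_C = (159 - 3q_I)/6.
The leader anticipates this reaction. Substituting into P = 181 - 3Q gives P = 203/2 - (3/2)q_I, so π_I = (203/2 - (3/2)q_I)q_I - 31q_I.
The leader's first-order condition 141/2 - 3q_I = 0 yields q_I = 47/2.
Then q_C = (159 - 3·(47/2))/6 = 59/4.

23.50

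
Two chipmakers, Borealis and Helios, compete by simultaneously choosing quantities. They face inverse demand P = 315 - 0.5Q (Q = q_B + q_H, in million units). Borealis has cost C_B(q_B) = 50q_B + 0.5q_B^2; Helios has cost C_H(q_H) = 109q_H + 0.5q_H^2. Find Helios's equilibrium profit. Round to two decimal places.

Borealis's profit: π_B = (315 - 0.5Q)q_B - (50q_B + (1/2)q_B²). Setting ∂π_B/∂q_B = 0: 265 - 2q_B - (1/2)(q_H) = 0.
Helios's first-order condition: 206 - 2q_H - (1/2)(q_B) = 0.
So q_B = (265 - (1/2)q_H)/2 and q_H = (206 - (1/2)q_B)/2.
Substituting one into the other gives q_B = 1708/15 and q_H = 1118/15.
Price P = 315 - (1/2)·(942/5) = 1104/5.
Helios's profit: (1104/5)·(1118/15) - 109·(1118/15) - (1/2)(1118/15)² = 5555.2178.

5555.22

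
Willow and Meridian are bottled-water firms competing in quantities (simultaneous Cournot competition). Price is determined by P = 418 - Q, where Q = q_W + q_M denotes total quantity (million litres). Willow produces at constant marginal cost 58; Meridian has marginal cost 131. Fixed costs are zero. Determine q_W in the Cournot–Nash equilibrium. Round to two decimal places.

144.33

Willow's profit: π_W = (418 - Q)q_W - (58q_W). Setting ∂π_W/∂q_W = 0: 360 - 2q_W - (q_M) = 0.
Meridian's profit: π_M = (418 - Q)q_M - (131q_M). Setting ∂π_M/∂q_M = 0: 287 - 2q_M - (q_W) = 0.
Rearranging gives the reaction functions q_W = (360 - q_M)/2 and q_M = (287 - q_W)/2.
Substituting one into the other gives q_W = 433/3 and q_M = 214/3.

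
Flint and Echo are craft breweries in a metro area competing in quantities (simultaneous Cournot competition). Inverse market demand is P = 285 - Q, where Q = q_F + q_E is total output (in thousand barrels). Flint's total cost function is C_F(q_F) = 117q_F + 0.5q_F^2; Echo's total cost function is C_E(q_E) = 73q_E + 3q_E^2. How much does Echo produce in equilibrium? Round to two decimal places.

Flint's profit: π_F = (285 - Q)q_F - (117q_F + (1/2)q_F²). Setting ∂π_F/∂q_F = 0: 168 - 3q_F - (q_E) = 0.
Echo's first-order condition: 212 - 8q_E - (q_F) = 0.
Rearranging gives the reaction functions q_F = (168 - q_E)/3 and q_E = (212 - q_F)/8.
Substituting one into the other gives q_F = 1132/23 and q_E = 468/23.

20.35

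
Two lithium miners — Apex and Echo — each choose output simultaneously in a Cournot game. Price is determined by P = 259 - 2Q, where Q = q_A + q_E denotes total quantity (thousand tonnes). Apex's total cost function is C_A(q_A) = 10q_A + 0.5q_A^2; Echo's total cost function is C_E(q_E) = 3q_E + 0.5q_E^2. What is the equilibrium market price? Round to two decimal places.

114.71

Apex's profit: π_A = (259 - 2Q)q_A - (10q_A + (1/2)q_A²). Setting ∂π_A/∂q_A = 0: 249 - 5q_A - 2(q_E) = 0.
Echo's profit: π_E = (259 - 2Q)q_E - (3q_E + (1/2)q_E²). Setting ∂π_E/∂q_E = 0: 256 - 5q_E - 2(q_A) = 0.
Best responses: q_A = (249 - 2q_E)/5, q_E = (256 - 2q_A)/5.
Substituting one into the other gives q_A = 733/21 and q_E = 782/21.
Total output Q = 505/7, so price P = 259 - 2·(505/7) = 803/7.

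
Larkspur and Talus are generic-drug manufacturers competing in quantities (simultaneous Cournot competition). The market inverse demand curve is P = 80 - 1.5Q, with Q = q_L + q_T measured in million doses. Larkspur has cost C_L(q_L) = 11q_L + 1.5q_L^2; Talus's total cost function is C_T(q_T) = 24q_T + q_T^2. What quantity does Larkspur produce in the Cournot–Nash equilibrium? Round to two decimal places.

9.41

Larkspur's profit: π_L = (80 - 1.5Q)q_L - (11q_L + (3/2)q_L²). Setting ∂π_L/∂q_L = 0: 69 - 6q_L - (3/2)(q_T) = 0.
Talus's profit: π_T = (80 - 1.5Q)q_T - (24q_T + q_T²). Setting ∂π_T/∂q_T = 0: 56 - 5q_T - (3/2)(q_L) = 0.
Best responses: q_L = (69 - (3/2)q_T)/6, q_T = (56 - (3/2)q_L)/5.
Solving the pair: q_L = 348/37, q_T = 310/37.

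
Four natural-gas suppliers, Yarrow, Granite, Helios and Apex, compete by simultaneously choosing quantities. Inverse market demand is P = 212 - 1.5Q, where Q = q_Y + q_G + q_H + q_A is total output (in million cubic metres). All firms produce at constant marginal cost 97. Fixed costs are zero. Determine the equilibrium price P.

120

A representative firm's profit is π_i = q_i(212 - 1.5Q) - 97q_i.
First-order condition (treating rivals' output as given): 115 - 3q_i - (3/2)·Σ_{j≠i} q_j = 0.
With identical firms every q_j equals q_i, so Σ_{j≠i} q_j = 3q_i and 115 = (15/2)q_i, giving q_i = 46/3.
Total output Q = 184/3, so price P = 212 - (3/2)·(184/3) = 120.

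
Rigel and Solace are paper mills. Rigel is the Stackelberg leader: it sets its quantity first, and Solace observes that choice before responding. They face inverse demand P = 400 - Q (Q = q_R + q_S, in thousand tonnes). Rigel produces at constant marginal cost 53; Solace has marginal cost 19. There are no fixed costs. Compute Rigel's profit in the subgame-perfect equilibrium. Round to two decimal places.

12246.13

The follower Solace best-responds to any q_R: π_S = (400 - Q)q_S - 19q_S.
Setting the follower's marginal profit to zero, 381 - q_R - 2q_S = 0, i.e. q_S = (381 - q_R)/2.
The leader anticipates this reaction. Substituting into P = 400 - Q gives P = 419/2 - (1/2)q_R, so π_R = (419/2 - (1/2)q_R)q_R - 53q_R.
Leader FOC: 313/2 - q_R = 0, so q_R = 313/2.
Then q_S = (381 - 313/2)/2 = 449/4.
Price P = 400 - 1075/4 = 525/4.
Rigel's profit: (525/4 - 53)·(313/2) = 12246.1250.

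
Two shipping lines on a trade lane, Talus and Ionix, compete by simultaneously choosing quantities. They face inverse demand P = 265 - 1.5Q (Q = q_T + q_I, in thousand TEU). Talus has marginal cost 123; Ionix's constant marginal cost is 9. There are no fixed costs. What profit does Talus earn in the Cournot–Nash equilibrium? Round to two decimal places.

Talus's profit: π_T = (265 - 1.5Q)q_T - (123q_T). Setting ∂π_T/∂q_T = 0: 142 - 3q_T - (3/2)(q_I) = 0.
Ionix's profit: π_I = (265 - 1.5Q)q_I - (9q_I). Setting ∂π_I/∂q_I = 0: 256 - 3q_I - (3/2)(q_T) = 0.
Best responses: q_T = (142 - (3/2)q_I)/3, q_I = (256 - (3/2)q_T)/3.
Solving the pair: q_T = 56/9, q_I = 740/9.
Price P = 265 - (3/2)·(796/9) = 397/3.
Talus's profit: (397/3 - 123)·(56/9) = 1568/27.

58.07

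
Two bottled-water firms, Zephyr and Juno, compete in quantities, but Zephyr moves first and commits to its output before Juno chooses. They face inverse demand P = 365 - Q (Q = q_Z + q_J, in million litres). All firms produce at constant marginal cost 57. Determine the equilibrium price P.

The follower Juno best-responds to any q_Z: π_J = (365 - Q)q_J - 57q_J.
Setting the follower's marginal profit to zero, 308 - q_Z - 2q_J = 0, i.e. q_J = (308 - q_Z)/2.
Zephyr substitutes q_J(q_Z) into its own profit: π_Z = q_Z(365 - q_Z - (308 - q_Z)/2) - 57q_Z = (211 - (1/2)q_Z)q_Z - 57q_Z.
The leader's first-order condition 154 - q_Z = 0 yields q_Z = 154.
Then q_J = (308 - 154)/2 = 77.
Total output Q = 231, so price P = 365 - 231 = 134.

134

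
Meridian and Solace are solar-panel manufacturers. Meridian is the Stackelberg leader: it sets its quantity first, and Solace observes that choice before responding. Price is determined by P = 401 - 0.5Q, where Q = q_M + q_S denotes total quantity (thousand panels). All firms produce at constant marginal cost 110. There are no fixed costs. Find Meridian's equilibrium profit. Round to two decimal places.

21170.25

The follower Solace best-responds to any q_M: π_S = (401 - 0.5Q)q_S - 110q_S.
∂π_S/∂q_S = 291 - (1/2)q_M - q_S = 0 gives the reaction function q_S = (291 - (1/2)q_M).
Meridian substitutes q_S(q_M) into its own profit: π_M = q_M(401 - (1/2)q_M - (291 - (1/2)q_M)/2) - 110q_M = (511/2 - (1/4)q_M)q_M - 110q_M.
Leader FOC: 291/2 - (1/2)q_M = 0, so q_M = 291.
Then q_S = (291 - (1/2)·291) = 291/2.
Price P = 401 - (1/2)·(873/2) = 731/4.
Meridian's profit: (731/4 - 110)·291 = 21170.2500.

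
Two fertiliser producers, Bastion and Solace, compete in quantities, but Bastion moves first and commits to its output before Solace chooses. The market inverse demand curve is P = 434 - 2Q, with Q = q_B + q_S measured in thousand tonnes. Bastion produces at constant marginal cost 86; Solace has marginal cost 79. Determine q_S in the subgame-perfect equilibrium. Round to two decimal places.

The follower Solace best-responds to any q_B: π_S = (434 - 2Q)q_S - 79q_S.
∂π_S/∂q_S = 355 - 2q_B - 4q_S = 0 gives the reaction function q_S = (355 - 2q_B)/4.
The leader anticipates this reaction. Substituting into P = 434 - 2Q gives P = 513/2 - q_B, so π_B = (513/2 - q_B)q_B - 86q_B.
Maximising: ∂π_B/∂q_B = 341/2 - 2q_B = 0, giving q_B = 341/4.
Then q_S = (355 - 2·(341/4))/4 = 369/8.

46.13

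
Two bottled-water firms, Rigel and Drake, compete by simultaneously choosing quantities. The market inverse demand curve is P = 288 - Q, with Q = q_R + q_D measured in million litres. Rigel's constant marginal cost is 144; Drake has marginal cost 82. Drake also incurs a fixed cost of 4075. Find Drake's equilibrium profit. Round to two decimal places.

Rigel's profit: π_R = (288 - Q)q_R - (144q_R). Setting ∂π_R/∂q_R = 0: 144 - 2q_R - (q_D) = 0.
Drake's first-order condition: 206 - 2q_D - (q_R) = 0.
Best responses: q_R = (144 - q_D)/2, q_D = (206 - q_R)/2.
Solving the pair: q_R = 82/3, q_D = 268/3.
Price P = 288 - 350/3 = 514/3.
Drake's profit: (514/3 - 82)·(268/3) - 4075 = 3905.4444.

3905.44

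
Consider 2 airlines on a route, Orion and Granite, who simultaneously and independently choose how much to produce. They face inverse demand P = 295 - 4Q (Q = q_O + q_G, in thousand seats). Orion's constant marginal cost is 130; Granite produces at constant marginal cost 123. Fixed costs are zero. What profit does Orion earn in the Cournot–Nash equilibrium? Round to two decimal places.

693.44

Orion's profit: π_O = (295 - 4Q)q_O - (130q_O). Setting ∂π_O/∂q_O = 0: 165 - 8q_O - 4(q_G) = 0.
Granite's first-order condition: 172 - 8q_G - 4(q_O) = 0.
Best responses: q_O = (165 - 4q_G)/8, q_G = (172 - 4q_O)/8.
Solving the pair: q_O = 79/6, q_G = 179/12.
Price P = 295 - 4·(337/12) = 548/3.
Orion's profit: (548/3 - 130)·(79/6) = 693.4444.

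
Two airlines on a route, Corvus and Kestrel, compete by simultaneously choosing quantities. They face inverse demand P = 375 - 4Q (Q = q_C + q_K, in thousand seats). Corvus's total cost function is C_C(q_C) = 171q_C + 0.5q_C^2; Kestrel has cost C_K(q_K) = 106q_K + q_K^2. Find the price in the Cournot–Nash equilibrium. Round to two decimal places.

236.14

Corvus's profit: π_C = (375 - 4Q)q_C - (171q_C + (1/2)q_C²). Setting ∂π_C/∂q_C = 0: 204 - 9q_C - 4(q_K) = 0.
Kestrel's first-order condition: 269 - 10q_K - 4(q_C) = 0.
Best responses: q_C = (204 - 4q_K)/9, q_K = (269 - 4q_C)/10.
Substituting one into the other gives q_C = 482/37 and q_K = 1605/74.
Total output Q = 34.7162, so price P = 375 - 4·34.7162 = 236.1351.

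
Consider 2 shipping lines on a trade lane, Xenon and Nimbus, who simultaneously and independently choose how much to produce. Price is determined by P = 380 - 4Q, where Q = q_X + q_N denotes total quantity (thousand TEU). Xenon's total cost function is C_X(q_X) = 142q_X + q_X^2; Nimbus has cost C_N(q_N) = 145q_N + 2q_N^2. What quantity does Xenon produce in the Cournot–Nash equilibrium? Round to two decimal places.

18.42

Xenon's profit: π_X = (380 - 4Q)q_X - (142q_X + q_X²). Setting ∂π_X/∂q_X = 0: 238 - 10q_X - 4(q_N) = 0.
Nimbus's profit: π_N = (380 - 4Q)q_N - (145q_N + 2q_N²). Setting ∂π_N/∂q_N = 0: 235 - 12q_N - 4(q_X) = 0.
So q_X = (238 - 4q_N)/10 and q_N = (235 - 4q_X)/12.
Substituting one into the other gives q_X = 479/26 and q_N = 699/52.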